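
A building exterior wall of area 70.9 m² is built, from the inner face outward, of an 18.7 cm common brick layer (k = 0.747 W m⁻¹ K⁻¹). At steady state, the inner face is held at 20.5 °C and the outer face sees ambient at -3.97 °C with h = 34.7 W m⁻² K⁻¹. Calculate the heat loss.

Series thermal resistances, inner to outer:
  R_common brick = L/(kA) = 0.187/(0.747·70.9) = 0.003531 K/W
  R_conv,out = 1/(hA) = 1/(34.7·70.9) = 4.065×10^-4 K/W
ΣR = 0.003531 + 4.065×10^-4 = 0.003938 K/W
Q = ΔT/ΣR = (20.5 °C − -3.97 °C)/0.003938 = 6210 W

Q = 6.21 kW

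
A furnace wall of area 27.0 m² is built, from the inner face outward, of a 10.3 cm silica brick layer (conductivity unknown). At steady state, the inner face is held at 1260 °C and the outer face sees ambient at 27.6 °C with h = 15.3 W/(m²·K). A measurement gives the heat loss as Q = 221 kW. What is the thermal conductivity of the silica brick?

ΣR = ΔT/Q = |1260 − 27.6|/2.21×10^5 = 0.005576 K/W
Known resistances:
  R_conv,out = 1/(hA) = 1/(15.3·27.0) = 0.002421 K/W
R_silica brick = ΣR − ΣR_known = 0.005576 − 0.002421 = 0.003155 K/W
L/(kA) = 0.003155 ⇒ k = 0.103/(0.003155·27.0) = 1.21 W/m·K

k = 1.21 W/m·K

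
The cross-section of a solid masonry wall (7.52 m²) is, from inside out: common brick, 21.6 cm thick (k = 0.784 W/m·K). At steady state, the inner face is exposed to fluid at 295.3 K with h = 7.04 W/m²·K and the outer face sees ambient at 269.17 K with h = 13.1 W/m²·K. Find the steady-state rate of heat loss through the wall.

Q = 398 W

Resistance network (inner→outer):
  R_conv,in = 1/(hA) = 1/(7.04·7.52) = 0.01889 K/W
  R_common brick = L/(kA) = 0.216/(0.784·7.52) = 0.03664 K/W
  R_conv,out = 1/(hA) = 1/(13.1·7.52) = 0.01015 K/W
ΣR = 0.01889 + 0.03664 + 0.01015 = 0.06568 K/W
Q = ΔT/ΣR = (295.3 K − 269.17 K)/0.06568 = 398 W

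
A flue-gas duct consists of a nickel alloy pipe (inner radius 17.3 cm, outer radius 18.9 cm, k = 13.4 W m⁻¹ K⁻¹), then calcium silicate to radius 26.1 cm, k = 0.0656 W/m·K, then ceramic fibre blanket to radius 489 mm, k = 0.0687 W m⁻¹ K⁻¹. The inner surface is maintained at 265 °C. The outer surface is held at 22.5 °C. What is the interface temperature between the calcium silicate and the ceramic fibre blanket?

T = 180 °C

Resistance network (inner→outer):
  R'_nickel alloy = ln(0.189/0.173)/(2πk) = 0.08846/(2π·13.4) = 0.001051 m·K/W
  R'_calcium silicate = ln(0.261/0.189)/(2πk) = 0.3228/(2π·0.0656) = 0.7831 m·K/W
  R'_ceramic fibre blanket = ln(0.489/0.261)/(2πk) = 0.6278/(2π·0.0687) = 1.455 m·K/W
ΣR = 0.001051 + 0.7831 + 1.455 = 2.239 m·K/W
Q' = ΔT/ΣR = (265 °C − 22.5 °C)/2.239 = 108.3 W/m
From the inner boundary to the calcium silicate/ceramic fibre blanket interface, ΣR_partial = 0.7842 m·K/W.
T_interface = T_in − Q'·ΣR_partial = 265 °C − (108.3)(0.7842) = 180 °C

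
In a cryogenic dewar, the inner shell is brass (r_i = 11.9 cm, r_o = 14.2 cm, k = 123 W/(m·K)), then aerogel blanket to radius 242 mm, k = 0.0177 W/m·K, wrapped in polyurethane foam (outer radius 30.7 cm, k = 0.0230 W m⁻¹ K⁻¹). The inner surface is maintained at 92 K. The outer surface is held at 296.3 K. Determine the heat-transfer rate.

Q = 12.7 W

Series thermal resistances, inner to outer:
  R_brass = (1/0.119 − 1/0.142)/(4πk) = 1.361/(4π·123) = 8.806×10^-4 K/W
  R_aerogel blanket = (1/0.142 − 1/0.242)/(4πk) = 2.910/(4π·0.0177) = 13.08 K/W
  R_polyurethane foam = (1/0.242 − 1/0.307)/(4πk) = 0.8749/(4π·0.0230) = 3.027 K/W
ΣR = 8.806×10^-4 + 13.08 + 3.027 = 16.11 K/W
Q = ΔT/ΣR = (92 K − 296.3 K)/16.11 = -12.7 W
(Negative Q ⇒ heat flows inward; heat gain = 12.7 W.)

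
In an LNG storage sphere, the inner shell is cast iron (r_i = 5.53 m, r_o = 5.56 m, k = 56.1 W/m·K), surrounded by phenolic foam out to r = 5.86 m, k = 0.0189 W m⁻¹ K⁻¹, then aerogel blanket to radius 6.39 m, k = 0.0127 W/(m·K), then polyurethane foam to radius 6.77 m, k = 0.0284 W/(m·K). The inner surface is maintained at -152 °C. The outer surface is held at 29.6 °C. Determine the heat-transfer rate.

Q = 1190 W

Series thermal resistances, inner to outer:
  R_cast iron = (1/5.53 − 1/5.56)/(4πk) = 9.757×10^-4/(4π·56.1) = 1.384×10^-6 K/W
  R_phenolic foam = (1/5.56 − 1/5.86)/(4πk) = 0.009208/(4π·0.0189) = 0.03877 K/W
  R_aerogel blanket = (1/5.86 − 1/6.39)/(4πk) = 0.01415/(4π·0.0127) = 0.08869 K/W
  R_polyurethane foam = (1/6.39 − 1/6.77)/(4πk) = 0.008784/(4π·0.0284) = 0.02461 K/W
ΣR = 1.384×10^-6 + 0.03877 + 0.08869 + 0.02461 = 0.1521 K/W
Q = ΔT/ΣR = (-152 °C − 29.6 °C)/0.1521 = -1190 W
(Negative Q ⇒ heat flows inward; heat gain = 1190 W.)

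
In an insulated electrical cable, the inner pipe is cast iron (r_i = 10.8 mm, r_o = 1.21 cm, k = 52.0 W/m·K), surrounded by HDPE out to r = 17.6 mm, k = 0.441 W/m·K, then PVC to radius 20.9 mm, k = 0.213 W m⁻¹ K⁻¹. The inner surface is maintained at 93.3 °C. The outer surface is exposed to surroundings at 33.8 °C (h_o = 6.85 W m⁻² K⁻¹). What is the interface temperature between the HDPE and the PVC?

Resistance network (inner→outer):
  R'_cast iron = ln(0.0121/0.0108)/(2πk) = 0.1137/(2π·52.0) = 3.479×10^-4 m·K/W
  R'_HDPE = ln(0.0176/0.0121)/(2πk) = 0.3747/(2π·0.441) = 0.1352 m·K/W
  R'_PVC = ln(0.0209/0.0176)/(2πk) = 0.1719/(2π·0.213) = 0.1284 m·K/W
  R'_conv,out = 1/(2πr h) = 1/(2π·0.0209·6.85) = 1.112 m·K/W
ΣR = 3.479×10^-4 + 0.1352 + 0.1284 + 1.112 = 1.376 m·K/W
Q' = ΔT/ΣR = (93.3 °C − 33.8 °C)/1.376 = 43.24 W/m
From the inner boundary to the HDPE/PVC interface, ΣR_partial = 0.1355 m·K/W.
T_interface = T_in − Q'·ΣR_partial = 93.3 °C − (43.24)(0.1355) = 87.4 °C

T = 87.4 °C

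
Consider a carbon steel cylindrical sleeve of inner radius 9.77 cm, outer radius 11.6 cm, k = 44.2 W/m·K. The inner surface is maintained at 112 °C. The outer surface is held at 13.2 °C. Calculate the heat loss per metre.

Q' = 1.60×10^5 W/m

Q' = 2πk·ΔT/ln(r₂/r₁) = 2π × 44.2 × 98.8 / ln(0.116/0.0977) = 1.60×10^5 W/m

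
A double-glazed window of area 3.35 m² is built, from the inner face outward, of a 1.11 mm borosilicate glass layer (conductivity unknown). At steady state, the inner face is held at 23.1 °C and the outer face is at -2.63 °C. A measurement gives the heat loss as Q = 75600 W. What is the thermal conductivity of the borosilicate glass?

k = 0.974 W/m·K

ΣR = ΔT/Q = |23.1 − -2.63|/75600 = 3.403×10^-4 K/W
L/(kA) = 3.403×10^-4 ⇒ k = 0.00111/(3.403×10^-4·3.35) = 0.974 W/m·K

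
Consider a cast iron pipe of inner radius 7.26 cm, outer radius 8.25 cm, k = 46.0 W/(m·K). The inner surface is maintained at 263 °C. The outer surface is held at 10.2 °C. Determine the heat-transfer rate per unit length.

Q' = 2πk·ΔT/ln(r₂/r₁) = 2π × 46.0 × 252.8 / ln(0.0825/0.0726) = 5.72×10^5 W/m

Q' = 5.72×10^5 W/m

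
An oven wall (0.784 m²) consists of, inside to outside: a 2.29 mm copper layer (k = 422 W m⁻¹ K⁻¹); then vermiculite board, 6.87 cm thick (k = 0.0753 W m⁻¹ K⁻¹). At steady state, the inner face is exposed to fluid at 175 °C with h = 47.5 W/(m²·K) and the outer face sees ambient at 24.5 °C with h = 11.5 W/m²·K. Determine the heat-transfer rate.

Q = 116 W

Treat each layer as a resistance in series:
  R_conv,in = 1/(hA) = 1/(47.5·0.784) = 0.02685 K/W
  R_copper = L/(kA) = 0.00229/(422·0.784) = 6.922×10^-6 K/W
  R_vermiculite board = L/(kA) = 0.0687/(0.0753·0.784) = 1.164 K/W
  R_conv,out = 1/(hA) = 1/(11.5·0.784) = 0.1109 K/W
ΣR = 0.02685 + 6.922×10^-6 + 1.164 + 0.1109 = 1.302 K/W
Q = ΔT/ΣR = (175 °C − 24.5 °C)/1.302 = 116 W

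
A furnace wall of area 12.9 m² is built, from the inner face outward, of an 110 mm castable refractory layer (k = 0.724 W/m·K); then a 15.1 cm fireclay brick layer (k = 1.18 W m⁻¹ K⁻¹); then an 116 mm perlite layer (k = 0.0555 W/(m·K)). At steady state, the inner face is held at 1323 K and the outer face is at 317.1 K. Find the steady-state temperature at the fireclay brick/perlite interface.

T = 1204 K

Series thermal resistances, inner to outer:
  R_castable refractory = L/(kA) = 0.110/(0.724·12.9) = 0.01178 K/W
  R_fireclay brick = L/(kA) = 0.151/(1.18·12.9) = 0.009920 K/W
  R_perlite = L/(kA) = 0.116/(0.0555·12.9) = 0.1620 K/W
ΣR = 0.01178 + 0.009920 + 0.1620 = 0.1837 K/W
Q = ΔT/ΣR = (1323 K − 317.1 K)/0.1837 = 5476 W
From the inner boundary to the fireclay brick/perlite interface, ΣR_partial = 0.02170 K/W.
T_interface = T_in − Q·ΣR_partial = 1323 K − (5476)(0.02170) = 1204 K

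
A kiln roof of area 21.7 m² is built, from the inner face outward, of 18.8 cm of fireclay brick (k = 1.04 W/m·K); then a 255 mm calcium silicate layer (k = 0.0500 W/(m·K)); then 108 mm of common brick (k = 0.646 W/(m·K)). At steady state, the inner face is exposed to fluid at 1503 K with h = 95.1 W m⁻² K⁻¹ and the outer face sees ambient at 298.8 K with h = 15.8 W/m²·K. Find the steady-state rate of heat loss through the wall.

Q = 4.73 kW

Series thermal resistances, inner to outer:
  R_conv,in = 1/(hA) = 1/(95.1·21.7) = 4.846×10^-4 K/W
  R_fireclay brick = L/(kA) = 0.188/(1.04·21.7) = 0.008330 K/W
  R_calcium silicate = L/(kA) = 0.255/(0.0500·21.7) = 0.2350 K/W
  R_common brick = L/(kA) = 0.108/(0.646·21.7) = 0.007704 K/W
  R_conv,out = 1/(hA) = 1/(15.8·21.7) = 0.002917 K/W
ΣR = 4.846×10^-4 + 0.008330 + 0.2350 + 0.007704 + 0.002917 = 0.2544 K/W
Q = ΔT/ΣR = (1503 K − 298.8 K)/0.2544 = 4730 W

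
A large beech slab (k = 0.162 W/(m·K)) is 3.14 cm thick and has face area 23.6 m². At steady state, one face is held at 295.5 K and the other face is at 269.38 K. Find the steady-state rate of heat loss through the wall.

Q = kA·ΔT/L = 0.162 × 23.6 × |295.5 K − 269.38 K| / 0.0314 = 3180 W

Q = 3.18 kW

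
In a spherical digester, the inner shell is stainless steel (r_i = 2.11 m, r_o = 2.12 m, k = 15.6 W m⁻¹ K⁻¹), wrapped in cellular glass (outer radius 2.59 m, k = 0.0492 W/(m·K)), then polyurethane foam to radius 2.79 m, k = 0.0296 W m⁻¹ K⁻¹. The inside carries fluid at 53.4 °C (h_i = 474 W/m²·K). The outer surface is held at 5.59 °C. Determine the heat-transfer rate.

Resistance network (inner→outer):
  R_conv,in = 1/(4πr²h) = 1/(4π·2.11²·474) = 3.771×10^-5 K/W
  R_stainless steel = (1/2.11 − 1/2.12)/(4πk) = 0.002236/(4π·15.6) = 1.140×10^-5 K/W
  R_cellular glass = (1/2.12 − 1/2.59)/(4πk) = 0.08560/(4π·0.0492) = 0.1384 K/W
  R_polyurethane foam = (1/2.59 − 1/2.79)/(4πk) = 0.02768/(4π·0.0296) = 0.07441 K/W
ΣR = 3.771×10^-5 + 1.140×10^-5 + 0.1384 + 0.07441 = 0.2129 K/W
Q = ΔT/ΣR = (53.4 °C − 5.59 °C)/0.2129 = 225 W

Q = 225 W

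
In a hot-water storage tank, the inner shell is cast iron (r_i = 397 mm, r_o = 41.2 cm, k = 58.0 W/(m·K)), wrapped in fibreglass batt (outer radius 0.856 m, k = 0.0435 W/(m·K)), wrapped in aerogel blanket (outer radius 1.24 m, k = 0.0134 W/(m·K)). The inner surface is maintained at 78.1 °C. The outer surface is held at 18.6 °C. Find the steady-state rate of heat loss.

Treat each layer as a resistance in series:
  R_cast iron = (1/0.397 − 1/0.412)/(4πk) = 0.09171/(4π·58.0) = 1.258×10^-4 K/W
  R_fibreglass batt = (1/0.412 − 1/0.856)/(4πk) = 1.259/(4π·0.0435) = 2.303 K/W
  R_aerogel blanket = (1/0.856 − 1/1.24)/(4πk) = 0.3618/(4π·0.0134) = 2.148 K/W
ΣR = 1.258×10^-4 + 2.303 + 2.148 = 4.451 K/W
Q = ΔT/ΣR = (78.1 °C − 18.6 °C)/4.451 = 13.4 W

Q = 13.4 W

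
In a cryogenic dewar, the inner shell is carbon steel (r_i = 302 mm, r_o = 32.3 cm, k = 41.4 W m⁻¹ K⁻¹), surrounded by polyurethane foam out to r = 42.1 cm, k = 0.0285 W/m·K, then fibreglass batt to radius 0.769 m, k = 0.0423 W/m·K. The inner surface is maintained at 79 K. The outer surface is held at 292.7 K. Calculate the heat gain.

Q = 53.0 W

Series thermal resistances, inner to outer:
  R_carbon steel = (1/0.302 − 1/0.323)/(4πk) = 0.2153/(4π·41.4) = 4.138×10^-4 K/W
  R_polyurethane foam = (1/0.323 − 1/0.421)/(4πk) = 0.7207/(4π·0.0285) = 2.012 K/W
  R_fibreglass batt = (1/0.421 − 1/0.769)/(4πk) = 1.075/(4π·0.0423) = 2.022 K/W
ΣR = 4.138×10^-4 + 2.012 + 2.022 = 4.034 K/W
Q = ΔT/ΣR = (79 K − 292.7 K)/4.034 = -53.0 W
(Negative Q ⇒ heat flows inward; heat gain = 53.0 W.)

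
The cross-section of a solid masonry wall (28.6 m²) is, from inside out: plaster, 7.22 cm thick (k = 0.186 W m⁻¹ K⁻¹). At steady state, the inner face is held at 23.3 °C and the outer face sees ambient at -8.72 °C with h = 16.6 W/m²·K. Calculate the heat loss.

Q = 2040 W

Series thermal resistances, inner to outer:
  R_plaster = L/(kA) = 0.0722/(0.186·28.6) = 0.01357 K/W
  R_conv,out = 1/(hA) = 1/(16.6·28.6) = 0.002106 K/W
ΣR = 0.01357 + 0.002106 = 0.01568 K/W
Q = ΔT/ΣR = (23.3 °C − -8.72 °C)/0.01568 = 2040 W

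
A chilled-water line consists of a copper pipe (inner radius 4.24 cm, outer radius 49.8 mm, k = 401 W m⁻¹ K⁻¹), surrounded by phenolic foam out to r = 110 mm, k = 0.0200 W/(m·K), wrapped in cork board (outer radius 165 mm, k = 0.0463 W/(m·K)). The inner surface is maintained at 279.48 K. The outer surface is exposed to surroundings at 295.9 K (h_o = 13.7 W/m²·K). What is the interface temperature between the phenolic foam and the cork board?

T = 292.8 K

Resistance network (inner→outer):
  R'_copper = ln(0.0498/0.0424)/(2πk) = 0.1609/(2π·401) = 6.385×10^-5 m·K/W
  R'_phenolic foam = ln(0.110/0.0498)/(2πk) = 0.7925/(2π·0.0200) = 6.306 m·K/W
  R'_cork board = ln(0.165/0.110)/(2πk) = 0.4055/(2π·0.0463) = 1.394 m·K/W
  R'_conv,out = 1/(2πr h) = 1/(2π·0.165·13.7) = 0.07041 m·K/W
ΣR = 6.385×10^-5 + 6.306 + 1.394 + 0.07041 = 7.770 m·K/W
Q' = ΔT/ΣR = (279.48 K − 295.9 K)/7.770 = -2.113 W/m
From the inner boundary to the phenolic foam/cork board interface, ΣR_partial = 6.306 m·K/W.
T_interface = T_in − Q'·ΣR_partial = 279.48 K − (-2.113)(6.306) = 292.8 K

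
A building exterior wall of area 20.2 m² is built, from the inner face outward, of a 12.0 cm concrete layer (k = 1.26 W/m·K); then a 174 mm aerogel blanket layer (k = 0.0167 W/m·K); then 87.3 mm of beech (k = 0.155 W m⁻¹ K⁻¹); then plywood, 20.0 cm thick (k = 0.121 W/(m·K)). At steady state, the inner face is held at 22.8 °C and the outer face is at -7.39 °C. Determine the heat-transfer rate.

Q = 47.9 W

Treat each layer as a resistance in series:
  R_concrete = L/(kA) = 0.120/(1.26·20.2) = 0.004715 K/W
  R_aerogel blanket = L/(kA) = 0.174/(0.0167·20.2) = 0.5158 K/W
  R_beech = L/(kA) = 0.0873/(0.155·20.2) = 0.02788 K/W
  R_plywood = L/(kA) = 0.200/(0.121·20.2) = 0.08183 K/W
ΣR = 0.004715 + 0.5158 + 0.02788 + 0.08183 = 0.6302 K/W
Q = ΔT/ΣR = (22.8 °C − -7.39 °C)/0.6302 = 47.9 W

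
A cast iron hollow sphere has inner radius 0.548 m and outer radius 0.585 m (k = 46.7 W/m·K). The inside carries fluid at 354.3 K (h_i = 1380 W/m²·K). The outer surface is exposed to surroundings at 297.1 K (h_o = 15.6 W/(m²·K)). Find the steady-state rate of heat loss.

Q = 3.74 kW

Treat each layer as a resistance in series:
  R_conv,in = 1/(4πr²h) = 1/(4π·0.548²·1380) = 1.920×10^-4 K/W
  R_cast iron = (1/0.548 − 1/0.585)/(4πk) = 0.1154/(4π·46.7) = 1.967×10^-4 K/W
  R_conv,out = 1/(4πr²h) = 1/(4π·0.585²·15.6) = 0.01491 K/W
ΣR = 1.920×10^-4 + 1.967×10^-4 + 0.01491 = 0.01530 K/W
Q = ΔT/ΣR = (354.3 K − 297.1 K)/0.01530 = 3740 W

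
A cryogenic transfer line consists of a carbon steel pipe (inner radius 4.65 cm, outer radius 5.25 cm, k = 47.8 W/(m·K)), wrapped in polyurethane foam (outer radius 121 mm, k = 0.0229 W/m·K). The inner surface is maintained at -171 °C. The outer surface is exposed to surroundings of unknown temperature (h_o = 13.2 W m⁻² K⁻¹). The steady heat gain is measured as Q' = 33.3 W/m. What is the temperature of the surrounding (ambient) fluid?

T_out = 25.6 °C

Series resistances:
  R'_carbon steel = ln(0.0525/0.0465)/(2πk) = 0.1214/(2π·47.8) = 4.041×10^-4 m·K/W
  R'_polyurethane foam = ln(0.121/0.0525)/(2πk) = 0.8350/(2π·0.0229) = 5.803 m·K/W
  R'_conv,out = 1/(2πr h) = 1/(2π·0.121·13.2) = 0.09965 m·K/W
ΣR = 5.903 m·K/W
ΔT = Q'·ΣR = 33.3 × 5.903 = 196.6 K
Heat flows inward, so T_out = T_in + ΔT = -171 + 196.6 = 25.6 °C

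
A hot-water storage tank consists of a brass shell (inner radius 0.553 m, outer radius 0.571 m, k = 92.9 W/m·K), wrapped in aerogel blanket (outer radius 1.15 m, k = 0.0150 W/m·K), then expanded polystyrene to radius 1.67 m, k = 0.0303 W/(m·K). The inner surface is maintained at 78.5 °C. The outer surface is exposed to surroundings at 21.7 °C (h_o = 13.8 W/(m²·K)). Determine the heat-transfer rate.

Series thermal resistances, inner to outer:
  R_brass = (1/0.553 − 1/0.571)/(4πk) = 0.05700/(4π·92.9) = 4.883×10^-5 K/W
  R_aerogel blanket = (1/0.571 − 1/1.15)/(4πk) = 0.8817/(4π·0.0150) = 4.678 K/W
  R_expanded polystyrene = (1/1.15 − 1/1.67)/(4πk) = 0.2708/(4π·0.0303) = 0.7111 K/W
  R_conv,out = 1/(4πr²h) = 1/(4π·1.67²·13.8) = 0.002068 K/W
ΣR = 4.883×10^-5 + 4.678 + 0.7111 + 0.002068 = 5.391 K/W
Q = ΔT/ΣR = (78.5 °C − 21.7 °C)/5.391 = 10.5 W

Q = 10.5 W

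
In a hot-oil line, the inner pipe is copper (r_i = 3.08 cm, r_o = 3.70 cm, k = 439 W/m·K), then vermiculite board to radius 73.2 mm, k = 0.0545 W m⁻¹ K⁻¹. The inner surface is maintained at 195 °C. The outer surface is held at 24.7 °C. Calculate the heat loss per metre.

Q' = 85.5 W/m

Series thermal resistances, inner to outer:
  R'_copper = ln(0.0370/0.0308)/(2πk) = 0.1834/(2π·439) = 6.649×10^-5 m·K/W
  R'_vermiculite board = ln(0.0732/0.0370)/(2πk) = 0.6823/(2π·0.0545) = 1.992 m·K/W
ΣR = 6.649×10^-5 + 1.992 = 1.992 m·K/W
Q' = ΔT/ΣR = (195 °C − 24.7 °C)/1.992 = 85.5 W/m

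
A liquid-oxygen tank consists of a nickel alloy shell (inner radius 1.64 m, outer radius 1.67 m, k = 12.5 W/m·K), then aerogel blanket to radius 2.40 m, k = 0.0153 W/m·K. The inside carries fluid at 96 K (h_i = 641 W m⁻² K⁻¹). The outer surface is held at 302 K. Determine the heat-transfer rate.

Q = 217 W

Treat each layer as a resistance in series:
  R_conv,in = 1/(4πr²h) = 1/(4π·1.64²·641) = 4.616×10^-5 K/W
  R_nickel alloy = (1/1.64 − 1/1.67)/(4πk) = 0.01095/(4π·12.5) = 6.973×10^-5 K/W
  R_aerogel blanket = (1/1.67 − 1/2.40)/(4πk) = 0.1821/(4π·0.0153) = 0.9473 K/W
ΣR = 4.616×10^-5 + 6.973×10^-5 + 0.9473 = 0.9474 K/W
Q = ΔT/ΣR = (96 K − 302 K)/0.9474 = -217 W
(Negative Q ⇒ heat flows inward; heat gain = 217 W.)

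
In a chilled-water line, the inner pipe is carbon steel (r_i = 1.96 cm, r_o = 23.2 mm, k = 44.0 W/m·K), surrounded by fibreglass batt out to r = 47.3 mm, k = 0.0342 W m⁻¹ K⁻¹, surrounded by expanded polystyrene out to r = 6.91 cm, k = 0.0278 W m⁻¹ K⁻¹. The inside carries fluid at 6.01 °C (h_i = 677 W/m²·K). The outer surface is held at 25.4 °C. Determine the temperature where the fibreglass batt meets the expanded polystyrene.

Series thermal resistances, inner to outer:
  R'_conv,in = 1/(2πr h) = 1/(2π·0.0196·677) = 0.01199 m·K/W
  R'_carbon steel = ln(0.0232/0.0196)/(2πk) = 0.1686/(2π·44.0) = 6.099×10^-4 m·K/W
  R'_fibreglass batt = ln(0.0473/0.0232)/(2πk) = 0.7124/(2π·0.0342) = 3.315 m·K/W
  R'_expanded polystyrene = ln(0.0691/0.0473)/(2πk) = 0.3790/(2π·0.0278) = 2.170 m·K/W
ΣR = 0.01199 + 6.099×10^-4 + 3.315 + 2.170 = 5.498 m·K/W
Q' = ΔT/ΣR = (6.01 °C − 25.4 °C)/5.498 = -3.527 W/m
From the inner boundary to the fibreglass batt/expanded polystyrene interface, ΣR_partial = 3.328 m·K/W.
T_interface = T_in − Q'·ΣR_partial = 6.01 °C − (-3.527)(3.328) = 17.7 °C

T = 17.7 °C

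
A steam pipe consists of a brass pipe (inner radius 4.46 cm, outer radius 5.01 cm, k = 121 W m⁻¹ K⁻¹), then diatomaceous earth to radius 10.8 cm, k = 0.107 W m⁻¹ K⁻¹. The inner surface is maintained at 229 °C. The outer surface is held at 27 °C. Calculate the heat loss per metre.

Q' = 177 W/m

Treat each layer as a resistance in series:
  R'_brass = ln(0.0501/0.0446)/(2πk) = 0.1163/(2π·121) = 1.530×10^-4 m·K/W
  R'_diatomaceous earth = ln(0.108/0.0501)/(2πk) = 0.7681/(2π·0.107) = 1.143 m·K/W
ΣR = 1.530×10^-4 + 1.143 = 1.143 m·K/W
Q' = ΔT/ΣR = (229 °C − 27 °C)/1.143 = 177 W/m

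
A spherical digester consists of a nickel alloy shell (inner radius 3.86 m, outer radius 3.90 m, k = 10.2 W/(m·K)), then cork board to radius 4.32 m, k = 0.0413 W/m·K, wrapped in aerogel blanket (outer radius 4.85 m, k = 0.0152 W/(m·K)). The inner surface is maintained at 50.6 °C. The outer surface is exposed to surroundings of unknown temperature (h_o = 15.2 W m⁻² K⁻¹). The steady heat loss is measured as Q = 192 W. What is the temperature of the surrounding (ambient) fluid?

Sum the resistances:
  R_nickel alloy = (1/3.86 − 1/3.90)/(4πk) = 0.002657/(4π·10.2) = 2.073×10^-5 K/W
  R_cork board = (1/3.90 − 1/4.32)/(4πk) = 0.02493/(4π·0.0413) = 0.04803 K/W
  R_aerogel blanket = (1/4.32 − 1/4.85)/(4πk) = 0.02530/(4π·0.0152) = 0.1324 K/W
  R_conv,out = 1/(4πr²h) = 1/(4π·4.85²·15.2) = 2.226×10^-4 K/W
ΣR = 0.1807 K/W
ΔT = Q·ΣR = 192 × 0.1807 = 34.69 K
Heat flows outward, so T_out = T_in − ΔT = 50.6 − 34.69 = 15.9 °C

T_out = 15.9 °C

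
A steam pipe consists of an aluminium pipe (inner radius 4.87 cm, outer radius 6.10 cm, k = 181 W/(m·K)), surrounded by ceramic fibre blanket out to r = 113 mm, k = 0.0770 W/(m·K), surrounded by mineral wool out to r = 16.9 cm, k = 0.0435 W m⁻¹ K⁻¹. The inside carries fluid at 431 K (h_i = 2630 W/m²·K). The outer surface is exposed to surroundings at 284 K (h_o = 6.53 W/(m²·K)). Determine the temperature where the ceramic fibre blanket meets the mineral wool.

Resistance network (inner→outer):
  R'_conv,in = 1/(2πr h) = 1/(2π·0.0487·2630) = 0.001243 m·K/W
  R'_aluminium = ln(0.0610/0.0487)/(2πk) = 0.2252/(2π·181) = 1.980×10^-4 m·K/W
  R'_ceramic fibre blanket = ln(0.113/0.0610)/(2πk) = 0.6165/(2π·0.0770) = 1.274 m·K/W
  R'_mineral wool = ln(0.169/0.113)/(2πk) = 0.4025/(2π·0.0435) = 1.473 m·K/W
  R'_conv,out = 1/(2πr h) = 1/(2π·0.169·6.53) = 0.1442 m·K/W
ΣR = 0.001243 + 1.980×10^-4 + 1.274 + 1.473 + 0.1442 = 2.893 m·K/W
Q' = ΔT/ΣR = (431 K − 284 K)/2.893 = 50.81 W/m
From the inner boundary to the ceramic fibre blanket/mineral wool interface, ΣR_partial = 1.275 m·K/W.
T_interface = T_in − Q'·ΣR_partial = 431 K − (50.81)(1.275) = 366.2 K

T = 366.2 K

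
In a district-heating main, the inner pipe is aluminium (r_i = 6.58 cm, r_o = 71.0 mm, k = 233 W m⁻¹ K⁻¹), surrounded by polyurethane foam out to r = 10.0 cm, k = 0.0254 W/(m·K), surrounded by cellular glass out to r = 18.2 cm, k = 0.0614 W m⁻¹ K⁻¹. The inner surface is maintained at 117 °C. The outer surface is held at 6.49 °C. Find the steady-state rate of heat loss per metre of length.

Series thermal resistances, inner to outer:
  R'_aluminium = ln(0.0710/0.0658)/(2πk) = 0.07606/(2π·233) = 5.195×10^-5 m·K/W
  R'_polyurethane foam = ln(0.100/0.0710)/(2πk) = 0.3425/(2π·0.0254) = 2.146 m·K/W
  R'_cellular glass = ln(0.182/0.100)/(2πk) = 0.5988/(2π·0.0614) = 1.552 m·K/W
ΣR = 5.195×10^-5 + 2.146 + 1.552 = 3.698 m·K/W
Q' = ΔT/ΣR = (117 °C − 6.49 °C)/3.698 = 29.9 W/m

Q' = 29.9 W/m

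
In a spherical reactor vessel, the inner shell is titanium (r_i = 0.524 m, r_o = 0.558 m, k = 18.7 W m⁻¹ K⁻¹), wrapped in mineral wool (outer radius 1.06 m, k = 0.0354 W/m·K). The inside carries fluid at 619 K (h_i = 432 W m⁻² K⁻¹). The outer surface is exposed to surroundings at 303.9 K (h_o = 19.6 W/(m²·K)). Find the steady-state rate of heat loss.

Series thermal resistances, inner to outer:
  R_conv,in = 1/(4πr²h) = 1/(4π·0.524²·432) = 6.709×10^-4 K/W
  R_titanium = (1/0.524 − 1/0.558)/(4πk) = 0.1163/(4π·18.7) = 4.948×10^-4 K/W
  R_mineral wool = (1/0.558 − 1/1.06)/(4πk) = 0.8487/(4π·0.0354) = 1.908 K/W
  R_conv,out = 1/(4πr²h) = 1/(4π·1.06²·19.6) = 0.003613 K/W
ΣR = 6.709×10^-4 + 4.948×10^-4 + 1.908 + 0.003613 = 1.913 K/W
Q = ΔT/ΣR = (619 K − 303.9 K)/1.913 = 165 W

Q = 165 W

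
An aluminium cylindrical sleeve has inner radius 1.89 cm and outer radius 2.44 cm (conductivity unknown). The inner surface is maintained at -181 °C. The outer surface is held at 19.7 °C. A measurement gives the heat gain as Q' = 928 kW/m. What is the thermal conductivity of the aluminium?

k = 188 W/m·K

ΣR = ΔT/Q' = |-181 − 19.7|/9.28×10^5 = 2.163×10^-4 m·K/W
ln(r₂/r₁)/(2πk) = 2.163×10^-4 ⇒ k = 0.2554/(2π·2.163×10^-4) = 188 W/m·K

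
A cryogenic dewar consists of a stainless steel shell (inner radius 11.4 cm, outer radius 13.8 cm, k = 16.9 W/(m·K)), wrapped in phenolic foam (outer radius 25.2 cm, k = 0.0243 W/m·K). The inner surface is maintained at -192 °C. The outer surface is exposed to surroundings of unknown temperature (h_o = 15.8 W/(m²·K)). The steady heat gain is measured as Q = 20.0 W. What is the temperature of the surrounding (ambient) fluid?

T_out = 24.4 °C

Series resistances:
  R_stainless steel = (1/0.114 − 1/0.138)/(4πk) = 1.526/(4π·16.9) = 0.007183 K/W
  R_phenolic foam = (1/0.138 − 1/0.252)/(4πk) = 3.278/(4π·0.0243) = 10.74 K/W
  R_conv,out = 1/(4πr²h) = 1/(4π·0.252²·15.8) = 0.07931 K/W
ΣR = 10.82 K/W
ΔT = Q·ΣR = 20.0 × 10.82 = 216.4 K
Heat flows inward, so T_out = T_in + ΔT = -192 + 216.4 = 24.4 °C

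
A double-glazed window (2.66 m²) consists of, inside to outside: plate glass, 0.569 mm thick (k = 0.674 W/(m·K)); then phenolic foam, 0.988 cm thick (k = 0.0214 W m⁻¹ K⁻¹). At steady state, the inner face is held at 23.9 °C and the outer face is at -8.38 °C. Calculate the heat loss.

Resistance network (inner→outer):
  R_plate glass = L/(kA) = 5.69×10^-4/(0.674·2.66) = 3.174×10^-4 K/W
  R_phenolic foam = L/(kA) = 0.00988/(0.0214·2.66) = 0.1736 K/W
ΣR = 3.174×10^-4 + 0.1736 = 0.1739 K/W
Q = ΔT/ΣR = (23.9 °C − -8.38 °C)/0.1739 = 186 W

Q = 186 W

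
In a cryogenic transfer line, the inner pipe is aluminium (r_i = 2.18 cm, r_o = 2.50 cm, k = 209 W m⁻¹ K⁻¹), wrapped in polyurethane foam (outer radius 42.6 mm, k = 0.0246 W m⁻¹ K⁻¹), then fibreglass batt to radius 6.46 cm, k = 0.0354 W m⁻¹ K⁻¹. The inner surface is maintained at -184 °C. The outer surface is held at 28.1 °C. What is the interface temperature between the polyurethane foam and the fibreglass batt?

T = -46.5 °C

Resistance network (inner→outer):
  R'_aluminium = ln(0.0250/0.0218)/(2πk) = 0.1370/(2π·209) = 1.043×10^-4 m·K/W
  R'_polyurethane foam = ln(0.0426/0.0250)/(2πk) = 0.5330/(2π·0.0246) = 3.448 m·K/W
  R'_fibreglass batt = ln(0.0646/0.0426)/(2πk) = 0.4164/(2π·0.0354) = 1.872 m·K/W
ΣR = 1.043×10^-4 + 3.448 + 1.872 = 5.320 m·K/W
Q' = ΔT/ΣR = (-184 °C − 28.1 °C)/5.320 = -39.87 W/m
From the inner boundary to the polyurethane foam/fibreglass batt interface, ΣR_partial = 3.448 m·K/W.
T_interface = T_in − Q'·ΣR_partial = -184 °C − (-39.87)(3.448) = -46.5 °C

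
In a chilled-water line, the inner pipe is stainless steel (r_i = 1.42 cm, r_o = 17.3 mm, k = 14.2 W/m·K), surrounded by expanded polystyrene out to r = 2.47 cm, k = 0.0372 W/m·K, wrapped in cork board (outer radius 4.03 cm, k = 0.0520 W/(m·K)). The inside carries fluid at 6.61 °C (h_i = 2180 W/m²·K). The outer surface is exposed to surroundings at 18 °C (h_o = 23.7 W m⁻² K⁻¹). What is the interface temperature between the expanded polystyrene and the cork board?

T = 12.1 °C

Treat each layer as a resistance in series:
  R'_conv,in = 1/(2πr h) = 1/(2π·0.0142·2180) = 0.005141 m·K/W
  R'_stainless steel = ln(0.0173/0.0142)/(2πk) = 0.1975/(2π·14.2) = 0.002213 m·K/W
  R'_expanded polystyrene = ln(0.0247/0.0173)/(2πk) = 0.3561/(2π·0.0372) = 1.524 m·K/W
  R'_cork board = ln(0.0403/0.0247)/(2πk) = 0.4895/(2π·0.0520) = 1.498 m·K/W
  R'_conv,out = 1/(2πr h) = 1/(2π·0.0403·23.7) = 0.1666 m·K/W
ΣR = 0.005141 + 0.002213 + 1.524 + 1.498 + 0.1666 = 3.196 m·K/W
Q' = ΔT/ΣR = (6.61 °C − 18 °C)/3.196 = -3.564 W/m
From the inner boundary to the expanded polystyrene/cork board interface, ΣR_partial = 1.531 m·K/W.
T_interface = T_in − Q'·ΣR_partial = 6.61 °C − (-3.564)(1.531) = 12.1 °C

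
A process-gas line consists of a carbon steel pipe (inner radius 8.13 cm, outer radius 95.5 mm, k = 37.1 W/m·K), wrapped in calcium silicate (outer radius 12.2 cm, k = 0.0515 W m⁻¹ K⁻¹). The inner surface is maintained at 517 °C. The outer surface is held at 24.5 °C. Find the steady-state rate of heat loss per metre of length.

Q' = 650 W/m

Treat each layer as a resistance in series:
  R'_carbon steel = ln(0.0955/0.0813)/(2πk) = 0.1610/(2π·37.1) = 6.906×10^-4 m·K/W
  R'_calcium silicate = ln(0.122/0.0955)/(2πk) = 0.2449/(2π·0.0515) = 0.7568 m·K/W
ΣR = 6.906×10^-4 + 0.7568 = 0.7575 m·K/W
Q' = ΔT/ΣR = (517 °C − 24.5 °C)/0.7575 = 650 W/m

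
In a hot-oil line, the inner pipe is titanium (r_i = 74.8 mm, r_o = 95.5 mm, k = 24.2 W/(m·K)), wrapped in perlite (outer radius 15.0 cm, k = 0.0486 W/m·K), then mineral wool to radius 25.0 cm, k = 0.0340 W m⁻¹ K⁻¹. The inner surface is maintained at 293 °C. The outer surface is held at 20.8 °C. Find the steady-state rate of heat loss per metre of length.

Q' = 70.3 W/m

Series thermal resistances, inner to outer:
  R'_titanium = ln(0.0955/0.0748)/(2πk) = 0.2443/(2π·24.2) = 0.001607 m·K/W
  R'_perlite = ln(0.150/0.0955)/(2πk) = 0.4515/(2π·0.0486) = 1.479 m·K/W
  R'_mineral wool = ln(0.250/0.150)/(2πk) = 0.5108/(2π·0.0340) = 2.391 m·K/W
ΣR = 0.001607 + 1.479 + 2.391 = 3.872 m·K/W
Q' = ΔT/ΣR = (293 °C − 20.8 °C)/3.872 = 70.3 W/m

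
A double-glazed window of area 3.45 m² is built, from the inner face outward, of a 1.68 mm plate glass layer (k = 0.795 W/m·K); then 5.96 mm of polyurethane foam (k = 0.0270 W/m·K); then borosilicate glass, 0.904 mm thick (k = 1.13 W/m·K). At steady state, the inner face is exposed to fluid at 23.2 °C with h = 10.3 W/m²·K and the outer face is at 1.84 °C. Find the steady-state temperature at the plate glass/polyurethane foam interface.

Resistance network (inner→outer):
  R_conv,in = 1/(hA) = 1/(10.3·3.45) = 0.02814 K/W
  R_plate glass = L/(kA) = 0.00168/(0.795·3.45) = 6.125×10^-4 K/W
  R_polyurethane foam = L/(kA) = 0.00596/(0.0270·3.45) = 0.06398 K/W
  R_borosilicate glass = L/(kA) = 9.04×10^-4/(1.13·3.45) = 2.319×10^-4 K/W
ΣR = 0.02814 + 6.125×10^-4 + 0.06398 + 2.319×10^-4 = 0.09296 K/W
Q = ΔT/ΣR = (23.2 °C − 1.84 °C)/0.09296 = 229.8 W
From the inner boundary to the plate glass/polyurethane foam interface, ΣR_partial = 0.02875 K/W.
T_interface = T_in − Q·ΣR_partial = 23.2 °C − (229.8)(0.02875) = 16.6 °C

T = 16.6 °C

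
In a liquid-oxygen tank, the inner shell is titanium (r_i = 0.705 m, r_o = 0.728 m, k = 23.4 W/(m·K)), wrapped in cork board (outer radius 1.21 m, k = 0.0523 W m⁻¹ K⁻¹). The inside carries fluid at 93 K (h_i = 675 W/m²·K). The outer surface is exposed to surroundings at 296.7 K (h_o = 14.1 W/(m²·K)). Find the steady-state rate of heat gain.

Q = 243 W

Treat each layer as a resistance in series:
  R_conv,in = 1/(4πr²h) = 1/(4π·0.705²·675) = 2.372×10^-4 K/W
  R_titanium = (1/0.705 − 1/0.728)/(4πk) = 0.04481/(4π·23.4) = 1.524×10^-4 K/W
  R_cork board = (1/0.728 − 1/1.21)/(4πk) = 0.5472/(4π·0.0523) = 0.8326 K/W
  R_conv,out = 1/(4πr²h) = 1/(4π·1.21²·14.1) = 0.003855 K/W
ΣR = 2.372×10^-4 + 1.524×10^-4 + 0.8326 + 0.003855 = 0.8368 K/W
Q = ΔT/ΣR = (93 K − 296.7 K)/0.8368 = -243 W
(Negative Q ⇒ heat flows inward; heat gain = 243 W.)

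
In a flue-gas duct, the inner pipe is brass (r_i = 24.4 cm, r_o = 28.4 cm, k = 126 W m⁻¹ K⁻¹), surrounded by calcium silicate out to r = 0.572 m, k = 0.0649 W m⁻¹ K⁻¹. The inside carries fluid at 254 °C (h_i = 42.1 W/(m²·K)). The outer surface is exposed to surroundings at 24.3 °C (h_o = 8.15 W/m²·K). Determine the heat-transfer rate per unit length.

Q' = 130 W/m

Resistance network (inner→outer):
  R'_conv,in = 1/(2πr h) = 1/(2π·0.244·42.1) = 0.01549 m·K/W
  R'_brass = ln(0.284/0.244)/(2πk) = 0.1518/(2π·126) = 1.918×10^-4 m·K/W
  R'_calcium silicate = ln(0.572/0.284)/(2πk) = 0.7002/(2π·0.0649) = 1.717 m·K/W
  R'_conv,out = 1/(2πr h) = 1/(2π·0.572·8.15) = 0.03414 m·K/W
ΣR = 0.01549 + 1.918×10^-4 + 1.717 + 0.03414 = 1.767 m·K/W
Q' = ΔT/ΣR = (254 °C − 24.3 °C)/1.767 = 130 W/m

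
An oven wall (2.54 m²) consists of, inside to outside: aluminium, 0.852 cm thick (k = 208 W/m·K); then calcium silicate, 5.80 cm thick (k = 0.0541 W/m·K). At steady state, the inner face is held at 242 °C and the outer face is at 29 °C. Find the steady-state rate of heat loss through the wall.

Resistance network (inner→outer):
  R_aluminium = L/(kA) = 0.00852/(208·2.54) = 1.613×10^-5 K/W
  R_calcium silicate = L/(kA) = 0.0580/(0.0541·2.54) = 0.4221 K/W
ΣR = 1.613×10^-5 + 0.4221 = 0.4221 K/W
Q = ΔT/ΣR = (242 °C − 29 °C)/0.4221 = 505 W

Q = 505 W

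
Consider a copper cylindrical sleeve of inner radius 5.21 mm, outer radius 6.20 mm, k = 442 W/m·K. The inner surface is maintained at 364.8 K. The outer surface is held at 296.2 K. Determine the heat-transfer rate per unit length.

Q' = 2πk·ΔT/ln(r₂/r₁) = 2π × 442 × 68.6 / ln(0.00620/0.00521) = 1.10×10^6 W/m

Q' = 1100 kW/m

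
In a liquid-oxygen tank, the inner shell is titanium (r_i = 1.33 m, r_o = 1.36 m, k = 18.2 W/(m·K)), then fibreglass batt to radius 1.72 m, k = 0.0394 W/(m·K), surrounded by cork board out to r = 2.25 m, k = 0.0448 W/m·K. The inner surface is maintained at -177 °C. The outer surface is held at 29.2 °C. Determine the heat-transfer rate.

Q = 372 W

Treat each layer as a resistance in series:
  R_titanium = (1/1.33 − 1/1.36)/(4πk) = 0.01659/(4π·18.2) = 7.252×10^-5 K/W
  R_fibreglass batt = (1/1.36 − 1/1.72)/(4πk) = 0.1539/(4π·0.0394) = 0.3108 K/W
  R_cork board = (1/1.72 − 1/2.25)/(4πk) = 0.1370/(4π·0.0448) = 0.2433 K/W
ΣR = 7.252×10^-5 + 0.3108 + 0.2433 = 0.5542 K/W
Q = ΔT/ΣR = (-177 °C − 29.2 °C)/0.5542 = -372 W
(Negative Q ⇒ heat flows inward; heat gain = 372 W.)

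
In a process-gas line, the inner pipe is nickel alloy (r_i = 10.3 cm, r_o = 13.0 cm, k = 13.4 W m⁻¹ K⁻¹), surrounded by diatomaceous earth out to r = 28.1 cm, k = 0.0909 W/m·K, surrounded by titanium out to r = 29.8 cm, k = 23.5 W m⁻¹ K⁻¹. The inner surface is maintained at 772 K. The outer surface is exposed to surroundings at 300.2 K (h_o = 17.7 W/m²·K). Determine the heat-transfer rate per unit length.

Series thermal resistances, inner to outer:
  R'_nickel alloy = ln(0.130/0.103)/(2πk) = 0.2328/(2π·13.4) = 0.002765 m·K/W
  R'_diatomaceous earth = ln(0.281/0.130)/(2πk) = 0.7708/(2π·0.0909) = 1.350 m·K/W
  R'_titanium = ln(0.298/0.281)/(2πk) = 0.05874/(2π·23.5) = 3.978×10^-4 m·K/W
  R'_conv,out = 1/(2πr h) = 1/(2π·0.298·17.7) = 0.03017 m·K/W
ΣR = 0.002765 + 1.350 + 3.978×10^-4 + 0.03017 = 1.383 m·K/W
Q' = ΔT/ΣR = (772 K − 300.2 K)/1.383 = 341 W/m

Q' = 341 W/m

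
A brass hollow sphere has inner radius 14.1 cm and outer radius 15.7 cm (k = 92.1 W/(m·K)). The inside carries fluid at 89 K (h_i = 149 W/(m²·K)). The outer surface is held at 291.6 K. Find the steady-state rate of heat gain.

Series thermal resistances, inner to outer:
  R_conv,in = 1/(4πr²h) = 1/(4π·0.141²·149) = 0.02686 K/W
  R_brass = (1/0.141 − 1/0.157)/(4πk) = 0.7228/(4π·92.1) = 6.245×10^-4 K/W
ΣR = 0.02686 + 6.245×10^-4 = 0.02748 K/W
Q = ΔT/ΣR = (89 K − 291.6 K)/0.02748 = -7370 W
(Negative Q ⇒ heat flows inward; heat gain = 7370 W.)

Q = 7.37 kW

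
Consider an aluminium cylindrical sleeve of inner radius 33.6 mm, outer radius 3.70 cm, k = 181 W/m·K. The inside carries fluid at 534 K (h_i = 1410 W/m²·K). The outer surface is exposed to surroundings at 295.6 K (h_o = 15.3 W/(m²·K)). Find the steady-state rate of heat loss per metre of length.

Q' = 838 W/m

Resistance network (inner→outer):
  R'_conv,in = 1/(2πr h) = 1/(2π·0.0336·1410) = 0.003359 m·K/W
  R'_aluminium = ln(0.0370/0.0336)/(2πk) = 0.09639/(2π·181) = 8.476×10^-5 m·K/W
  R'_conv,out = 1/(2πr h) = 1/(2π·0.0370·15.3) = 0.2811 m·K/W
ΣR = 0.003359 + 8.476×10^-5 + 0.2811 = 0.2845 m·K/W
Q' = ΔT/ΣR = (534 K − 295.6 K)/0.2845 = 838 W/m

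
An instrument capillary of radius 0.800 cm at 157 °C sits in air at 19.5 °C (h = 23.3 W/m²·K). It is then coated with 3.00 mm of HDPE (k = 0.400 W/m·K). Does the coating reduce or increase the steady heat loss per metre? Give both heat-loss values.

Critical radius for a cylinder: r_cr = k/h = 0.0172 m = 1.72 cm.
Outer radius after coating: r₂ = 0.00800 + 0.00300 = 0.01100 m.
Since r₁ < r_cr and r₂ ≤ r_cr, the coating moves toward the maximum at r_cr — heat loss rises.
Bare: R = 1/(2πr₁h) = 0.8538 m·K/W; Q = 137.5/0.8538 = 161 W/m.
Coated: R = R_cond + R_conv = 0.7477 m·K/W; Q = 137.5/0.7477 = 184 W/m.

increases: 161 → 184 W/m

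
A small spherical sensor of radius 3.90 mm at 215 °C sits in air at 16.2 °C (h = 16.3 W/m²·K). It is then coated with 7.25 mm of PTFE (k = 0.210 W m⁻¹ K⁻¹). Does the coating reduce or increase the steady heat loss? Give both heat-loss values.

Critical radius for a sphere: r_cr = 2k/h = 0.0258 m = 2.58 cm.
Outer radius after coating: r₂ = 0.00390 + 0.00725 = 0.01115 m.
Since r₁ < r_cr and r₂ ≤ r_cr, the coating moves toward the maximum at r_cr — heat loss rises.
Bare: R = 1/(4πr₁²h) = 321.0 K/W; Q = 198.8/321.0 = 0.619 W.
Coated: R = R_cond + R_conv = 102.4 K/W; Q = 198.8/102.4 = 1.94 W.

increases: 0.619 → 1.94 W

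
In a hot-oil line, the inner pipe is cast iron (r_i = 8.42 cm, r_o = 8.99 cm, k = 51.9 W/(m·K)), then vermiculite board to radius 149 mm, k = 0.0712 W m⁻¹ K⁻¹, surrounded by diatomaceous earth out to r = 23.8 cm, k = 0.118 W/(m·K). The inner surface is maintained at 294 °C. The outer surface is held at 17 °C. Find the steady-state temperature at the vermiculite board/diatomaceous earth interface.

T = 116 °C

Resistance network (inner→outer):
  R'_cast iron = ln(0.0899/0.0842)/(2πk) = 0.06550/(2π·51.9) = 2.009×10^-4 m·K/W
  R'_vermiculite board = ln(0.149/0.0899)/(2πk) = 0.5052/(2π·0.0712) = 1.129 m·K/W
  R'_diatomaceous earth = ln(0.238/0.149)/(2πk) = 0.4683/(2π·0.118) = 0.6317 m·K/W
ΣR = 2.009×10^-4 + 1.129 + 0.6317 = 1.761 m·K/W
Q' = ΔT/ΣR = (294 °C − 17 °C)/1.761 = 157.3 W/m
From the inner boundary to the vermiculite board/diatomaceous earth interface, ΣR_partial = 1.129 m·K/W.
T_interface = T_in − Q'·ΣR_partial = 294 °C − (157.3)(1.129) = 116 °C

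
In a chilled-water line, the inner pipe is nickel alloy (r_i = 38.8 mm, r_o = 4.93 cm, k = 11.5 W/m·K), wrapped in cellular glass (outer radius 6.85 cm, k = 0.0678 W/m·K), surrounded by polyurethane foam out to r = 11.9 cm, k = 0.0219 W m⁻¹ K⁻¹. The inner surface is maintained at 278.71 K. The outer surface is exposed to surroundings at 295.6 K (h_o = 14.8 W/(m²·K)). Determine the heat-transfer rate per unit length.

Resistance network (inner→outer):
  R'_nickel alloy = ln(0.0493/0.0388)/(2πk) = 0.2395/(2π·11.5) = 0.003315 m·K/W
  R'_cellular glass = ln(0.0685/0.0493)/(2πk) = 0.3289/(2π·0.0678) = 0.7721 m·K/W
  R'_polyurethane foam = ln(0.119/0.0685)/(2πk) = 0.5523/(2π·0.0219) = 4.014 m·K/W
  R'_conv,out = 1/(2πr h) = 1/(2π·0.119·14.8) = 0.09037 m·K/W
ΣR = 0.003315 + 0.7721 + 4.014 + 0.09037 = 4.880 m·K/W
Q' = ΔT/ΣR = (278.71 K − 295.6 K)/4.880 = -3.46 W/m
(Negative Q' ⇒ heat flows inward; heat gain = 3.46 W/m.)

Q' = 3.46 W/m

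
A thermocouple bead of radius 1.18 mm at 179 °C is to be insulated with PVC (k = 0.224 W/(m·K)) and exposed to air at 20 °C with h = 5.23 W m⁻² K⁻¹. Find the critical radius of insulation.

r_cr = 8.57 cm

For a sphere, r_cr = 2k_ins/h = 2·0.224/5.23 = 0.0857 m = 8.57 cm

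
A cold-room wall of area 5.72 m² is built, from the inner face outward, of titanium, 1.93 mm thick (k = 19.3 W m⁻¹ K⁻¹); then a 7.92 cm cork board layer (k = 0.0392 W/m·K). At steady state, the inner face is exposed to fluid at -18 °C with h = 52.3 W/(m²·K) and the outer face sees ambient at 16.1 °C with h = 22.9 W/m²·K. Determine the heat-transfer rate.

Treat each layer as a resistance in series:
  R_conv,in = 1/(hA) = 1/(52.3·5.72) = 0.003343 K/W
  R_titanium = L/(kA) = 0.00193/(19.3·5.72) = 1.748×10^-5 K/W
  R_cork board = L/(kA) = 0.0792/(0.0392·5.72) = 0.3532 K/W
  R_conv,out = 1/(hA) = 1/(22.9·5.72) = 0.007634 K/W
ΣR = 0.003343 + 1.748×10^-5 + 0.3532 + 0.007634 = 0.3642 K/W
Q = ΔT/ΣR = (-18 °C − 16.1 °C)/0.3642 = -93.6 W
(Negative Q ⇒ heat flows inward; heat gain = 93.6 W.)

Q = 93.6 W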